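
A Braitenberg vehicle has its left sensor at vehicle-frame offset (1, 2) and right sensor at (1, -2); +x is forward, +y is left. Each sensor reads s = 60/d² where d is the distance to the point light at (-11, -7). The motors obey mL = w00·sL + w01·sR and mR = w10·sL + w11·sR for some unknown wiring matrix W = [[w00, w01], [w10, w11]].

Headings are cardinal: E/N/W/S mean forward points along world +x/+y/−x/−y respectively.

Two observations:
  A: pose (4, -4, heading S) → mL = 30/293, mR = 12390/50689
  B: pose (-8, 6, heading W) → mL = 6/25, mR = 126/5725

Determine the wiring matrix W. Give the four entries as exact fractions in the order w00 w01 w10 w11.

obs A: pose=(4,-4,S) → sL=60/293, sR=60/173, mL=30/293, mR=12390/50689
obs B: pose=(-8,6,W) → sL=12/25, sR=60/229, mL=6/25, mR=126/5725
sensor matrix S = [[60/293, 60/173], [12/25, 60/229]]; det S = -6547968/58038905
solve [mL_A; mL_B] = S·[w00; w01] and [mR_A; mR_B] = S·[w10; w11]:
  w00 = 1/2, w01 = 0, w10 = -1/2, w11 = 1

1/2 0 -1/2 1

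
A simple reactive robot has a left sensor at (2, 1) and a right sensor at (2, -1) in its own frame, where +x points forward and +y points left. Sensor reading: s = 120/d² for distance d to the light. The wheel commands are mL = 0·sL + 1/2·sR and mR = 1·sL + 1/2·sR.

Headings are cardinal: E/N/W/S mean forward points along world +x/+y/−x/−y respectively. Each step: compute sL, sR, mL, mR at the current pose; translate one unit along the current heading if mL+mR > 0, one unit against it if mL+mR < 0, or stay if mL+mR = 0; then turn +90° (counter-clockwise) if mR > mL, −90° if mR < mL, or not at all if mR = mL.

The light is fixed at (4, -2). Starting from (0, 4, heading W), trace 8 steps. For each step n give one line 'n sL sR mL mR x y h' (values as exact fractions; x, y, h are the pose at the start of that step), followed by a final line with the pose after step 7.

0 120/61 24/17 12/17 2772/1037 0 4 W
1 15/4 30/13 15/13 255/52 -1 4 S
2 8/3 24/5 12/5 76/15 -1 3 E
3 60/37 60/29 30/29 2850/1073 0 3 N
4 120/61 24/17 12/17 2772/1037 0 4 W
5 15/4 30/13 15/13 255/52 -1 4 S
6 8/3 24/5 12/5 76/15 -1 3 E
7 60/37 60/29 30/29 2850/1073 0 3 N
final 0 4 W

n=0: pose=(0,4,W); sL=120/61, sR=24/17; mL=12/17, mR=2772/1037; mL+mR=3504/1037 → advance +1; mR−mL=120/61 → turn +1·90°
n=1: pose=(-1,4,S); sL=15/4, sR=30/13; mL=15/13, mR=255/52; mL+mR=315/52 → advance +1; mR−mL=15/4 → turn +1·90°
n=2: pose=(-1,3,E); sL=8/3, sR=24/5; mL=12/5, mR=76/15; mL+mR=112/15 → advance +1; mR−mL=8/3 → turn +1·90°
n=3: pose=(0,3,N); sL=60/37, sR=60/29; mL=30/29, mR=2850/1073; mL+mR=3960/1073 → advance +1; mR−mL=60/37 → turn +1·90°
n=4: pose=(0,4,W); sL=120/61, sR=24/17; mL=12/17, mR=2772/1037; mL+mR=3504/1037 → advance +1; mR−mL=120/61 → turn +1·90°
n=5: pose=(-1,4,S); sL=15/4, sR=30/13; mL=15/13, mR=255/52; mL+mR=315/52 → advance +1; mR−mL=15/4 → turn +1·90°
n=6: pose=(-1,3,E); sL=8/3, sR=24/5; mL=12/5, mR=76/15; mL+mR=112/15 → advance +1; mR−mL=8/3 → turn +1·90°
n=7: pose=(0,3,N); sL=60/37, sR=60/29; mL=30/29, mR=2850/1073; mL+mR=3960/1073 → advance +1; mR−mL=60/37 → turn +1·90°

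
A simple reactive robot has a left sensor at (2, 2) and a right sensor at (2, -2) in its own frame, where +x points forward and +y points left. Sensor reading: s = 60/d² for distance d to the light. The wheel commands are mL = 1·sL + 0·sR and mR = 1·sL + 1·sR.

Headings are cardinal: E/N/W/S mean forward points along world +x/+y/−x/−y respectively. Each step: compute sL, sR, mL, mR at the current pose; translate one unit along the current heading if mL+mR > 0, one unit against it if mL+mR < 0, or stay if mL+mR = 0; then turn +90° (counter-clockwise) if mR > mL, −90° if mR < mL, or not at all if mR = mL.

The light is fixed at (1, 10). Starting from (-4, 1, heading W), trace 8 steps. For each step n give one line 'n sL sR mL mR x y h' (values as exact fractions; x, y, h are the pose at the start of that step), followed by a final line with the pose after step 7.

n=0: pose=(-4,1,W); sL=6/17, sR=30/49; mL=6/17, mR=804/833; mL+mR=1098/833 → advance +1; mR−mL=30/49 → turn +1·90°
n=1: pose=(-5,1,S); sL=60/137, sR=12/37; mL=60/137, mR=3864/5069; mL+mR=6084/5069 → advance +1; mR−mL=12/37 → turn +1·90°
n=2: pose=(-5,0,E); sL=3/4, sR=3/8; mL=3/4, mR=9/8; mL+mR=15/8 → advance +1; mR−mL=3/8 → turn +1·90°
n=3: pose=(-4,0,N); sL=60/113, sR=60/73; mL=60/113, mR=11160/8249; mL+mR=15540/8249 → advance +1; mR−mL=60/73 → turn +1·90°
n=4: pose=(-4,1,W); sL=6/17, sR=30/49; mL=6/17, mR=804/833; mL+mR=1098/833 → advance +1; mR−mL=30/49 → turn +1·90°
n=5: pose=(-5,1,S); sL=60/137, sR=12/37; mL=60/137, mR=3864/5069; mL+mR=6084/5069 → advance +1; mR−mL=12/37 → turn +1·90°
n=6: pose=(-5,0,E); sL=3/4, sR=3/8; mL=3/4, mR=9/8; mL+mR=15/8 → advance +1; mR−mL=3/8 → turn +1·90°
n=7: pose=(-4,0,N); sL=60/113, sR=60/73; mL=60/113, mR=11160/8249; mL+mR=15540/8249 → advance +1; mR−mL=60/73 → turn +1·90°

0 6/17 30/49 6/17 804/833 -4 1 W
1 60/137 12/37 60/137 3864/5069 -5 1 S
2 3/4 3/8 3/4 9/8 -5 0 E
3 60/113 60/73 60/113 11160/8249 -4 0 N
4 6/17 30/49 6/17 804/833 -4 1 W
5 60/137 12/37 60/137 3864/5069 -5 1 S
6 3/4 3/8 3/4 9/8 -5 0 E
7 60/113 60/73 60/113 11160/8249 -4 0 N
final -4 1 W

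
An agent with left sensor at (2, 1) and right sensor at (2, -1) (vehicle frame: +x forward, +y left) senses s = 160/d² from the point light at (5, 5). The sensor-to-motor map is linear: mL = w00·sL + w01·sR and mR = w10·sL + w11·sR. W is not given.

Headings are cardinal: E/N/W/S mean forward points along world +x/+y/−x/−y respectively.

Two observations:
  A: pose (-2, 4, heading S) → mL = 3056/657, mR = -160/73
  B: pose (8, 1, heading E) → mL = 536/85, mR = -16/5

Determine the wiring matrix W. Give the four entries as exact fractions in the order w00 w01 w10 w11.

obs A: pose=(-2,4,S) → sL=32/9, sR=160/73, mL=3056/657, mR=-160/73
obs B: pose=(8,1,E) → sL=80/17, sR=16/5, mL=536/85, mR=-16/5
sensor matrix S = [[32/9, 160/73], [80/17, 16/5]]; det S = 59392/55845
solve [mL_A; mL_B] = S·[w00; w01] and [mR_A; mR_B] = S·[w10; w11]:
  w00 = 1, w01 = 1/2, w10 = 0, w11 = -1

1 1/2 0 -1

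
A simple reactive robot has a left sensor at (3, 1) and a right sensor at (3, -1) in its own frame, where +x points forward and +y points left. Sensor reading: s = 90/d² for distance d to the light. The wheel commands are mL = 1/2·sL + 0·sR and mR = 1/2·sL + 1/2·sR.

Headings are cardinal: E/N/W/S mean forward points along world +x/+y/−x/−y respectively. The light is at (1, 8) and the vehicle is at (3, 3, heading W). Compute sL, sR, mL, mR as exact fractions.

left sensor world pos  = (0, 2); dL² = 37
right sensor world pos = (0, 4); dR² = 17
sL = 90/37 = 90/37
sR = 90/17 = 90/17
mL = 1/2·sL + 0·sR = 45/37
mR = 1/2·sL + 1/2·sR = 2430/629

90/37 90/17 45/37 2430/629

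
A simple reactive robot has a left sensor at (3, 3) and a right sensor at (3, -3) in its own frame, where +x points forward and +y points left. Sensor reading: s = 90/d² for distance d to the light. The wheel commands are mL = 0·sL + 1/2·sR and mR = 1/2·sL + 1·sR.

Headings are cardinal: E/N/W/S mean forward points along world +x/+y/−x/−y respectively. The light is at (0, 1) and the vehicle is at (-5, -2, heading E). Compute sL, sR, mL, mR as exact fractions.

45/2 9/4 9/8 27/2

left sensor world pos  = (-2, 1); dL² = 4
right sensor world pos = (-2, -5); dR² = 40
sL = 90/4 = 45/2
sR = 90/40 = 9/4
mL = 0·sL + 1/2·sR = 9/8
mR = 1/2·sL + 1·sR = 27/2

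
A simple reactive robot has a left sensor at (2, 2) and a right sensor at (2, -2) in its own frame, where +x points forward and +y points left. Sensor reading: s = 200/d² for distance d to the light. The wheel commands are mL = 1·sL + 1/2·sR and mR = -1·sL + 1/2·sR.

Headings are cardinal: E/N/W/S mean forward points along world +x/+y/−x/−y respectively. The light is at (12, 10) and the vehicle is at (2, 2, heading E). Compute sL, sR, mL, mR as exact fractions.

2 50/41 107/41 -57/41

left sensor world pos  = (4, 4); dL² = 100
right sensor world pos = (4, 0); dR² = 164
sL = 200/100 = 2
sR = 200/164 = 50/41
mL = 1·sL + 1/2·sR = 107/41
mR = -1·sL + 1/2·sR = -57/41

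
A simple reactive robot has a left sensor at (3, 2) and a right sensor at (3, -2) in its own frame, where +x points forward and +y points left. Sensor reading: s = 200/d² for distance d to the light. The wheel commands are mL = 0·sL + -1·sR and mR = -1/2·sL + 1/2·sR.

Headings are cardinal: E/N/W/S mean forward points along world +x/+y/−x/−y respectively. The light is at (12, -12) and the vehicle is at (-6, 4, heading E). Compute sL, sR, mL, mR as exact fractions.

200/549 200/421 -200/421 12800/231129

left sensor world pos  = (-3, 6); dL² = 549
right sensor world pos = (-3, 2); dR² = 421
sL = 200/549 = 200/549
sR = 200/421 = 200/421
mL = 0·sL + -1·sR = -200/421
mR = -1/2·sL + 1/2·sR = 12800/231129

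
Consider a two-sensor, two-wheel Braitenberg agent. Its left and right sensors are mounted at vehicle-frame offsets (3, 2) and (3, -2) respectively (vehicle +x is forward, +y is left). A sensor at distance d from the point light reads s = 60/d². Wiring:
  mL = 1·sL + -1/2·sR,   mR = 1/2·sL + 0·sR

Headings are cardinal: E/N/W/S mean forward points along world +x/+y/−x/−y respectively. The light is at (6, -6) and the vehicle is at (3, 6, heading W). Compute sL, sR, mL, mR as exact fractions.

left sensor world pos  = (0, 4); dL² = 136
right sensor world pos = (0, 8); dR² = 232
sL = 60/136 = 15/34
sR = 60/232 = 15/58
mL = 1·sL + -1/2·sR = 615/1972
mR = 1/2·sL + 0·sR = 15/68

15/34 15/58 615/1972 15/68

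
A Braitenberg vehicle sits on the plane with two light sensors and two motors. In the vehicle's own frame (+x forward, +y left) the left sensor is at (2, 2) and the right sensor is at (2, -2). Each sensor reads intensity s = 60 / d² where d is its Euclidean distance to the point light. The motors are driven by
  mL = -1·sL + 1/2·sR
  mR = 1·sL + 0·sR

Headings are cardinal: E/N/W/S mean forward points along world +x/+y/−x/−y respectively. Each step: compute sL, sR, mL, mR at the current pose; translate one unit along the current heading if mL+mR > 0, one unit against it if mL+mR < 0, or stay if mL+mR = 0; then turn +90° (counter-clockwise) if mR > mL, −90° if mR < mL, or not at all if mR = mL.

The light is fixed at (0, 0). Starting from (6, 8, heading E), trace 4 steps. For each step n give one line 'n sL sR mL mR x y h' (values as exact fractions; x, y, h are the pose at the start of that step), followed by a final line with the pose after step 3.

0 15/41 3/5 -27/410 15/41 6 8 E
1 12/25 60/181 -1422/4525 12/25 7 8 N
2 30/37 30/73 -1635/2701 30/37 7 9 W
3 60/113 12/13 -102/1469 60/113 6 9 S
final 6 8 E

n=0: pose=(6,8,E); sL=15/41, sR=3/5; mL=-27/410, mR=15/41; mL+mR=3/10 → advance +1; mR−mL=177/410 → turn +1·90°
n=1: pose=(7,8,N); sL=12/25, sR=60/181; mL=-1422/4525, mR=12/25; mL+mR=30/181 → advance +1; mR−mL=3594/4525 → turn +1·90°
n=2: pose=(7,9,W); sL=30/37, sR=30/73; mL=-1635/2701, mR=30/37; mL+mR=15/73 → advance +1; mR−mL=3825/2701 → turn +1·90°
n=3: pose=(6,9,S); sL=60/113, sR=12/13; mL=-102/1469, mR=60/113; mL+mR=6/13 → advance +1; mR−mL=882/1469 → turn +1·90°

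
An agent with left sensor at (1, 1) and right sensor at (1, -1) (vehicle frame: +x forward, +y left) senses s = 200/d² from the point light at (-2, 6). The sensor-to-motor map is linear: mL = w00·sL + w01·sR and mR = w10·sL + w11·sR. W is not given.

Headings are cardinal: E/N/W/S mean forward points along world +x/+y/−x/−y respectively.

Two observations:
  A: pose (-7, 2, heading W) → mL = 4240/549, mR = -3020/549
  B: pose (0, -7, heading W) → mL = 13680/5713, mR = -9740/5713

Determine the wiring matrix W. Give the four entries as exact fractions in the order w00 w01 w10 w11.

1 1 -1 -1/2

obs A: pose=(-7,2,W) → sL=200/61, sR=40/9, mL=4240/549, mR=-3020/549
obs B: pose=(0,-7,W) → sL=200/197, sR=40/29, mL=13680/5713, mR=-9740/5713
sensor matrix S = [[200/61, 40/9], [200/197, 40/29]]; det S = 32000/3136437
solve [mL_A; mL_B] = S·[w00; w01] and [mR_A; mR_B] = S·[w10; w11]:
  w00 = 1, w01 = 1, w10 = -1, w11 = -1/2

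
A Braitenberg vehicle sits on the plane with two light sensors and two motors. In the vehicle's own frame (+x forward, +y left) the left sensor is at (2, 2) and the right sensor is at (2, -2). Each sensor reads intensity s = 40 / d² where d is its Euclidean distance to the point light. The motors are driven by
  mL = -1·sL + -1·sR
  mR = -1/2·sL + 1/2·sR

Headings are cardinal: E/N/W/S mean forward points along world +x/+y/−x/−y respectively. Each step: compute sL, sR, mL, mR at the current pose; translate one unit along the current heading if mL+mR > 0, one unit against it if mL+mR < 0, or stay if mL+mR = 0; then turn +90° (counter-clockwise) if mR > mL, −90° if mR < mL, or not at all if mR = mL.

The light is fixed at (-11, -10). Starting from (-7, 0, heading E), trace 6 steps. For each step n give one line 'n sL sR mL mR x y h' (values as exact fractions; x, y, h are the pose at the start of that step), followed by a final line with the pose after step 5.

n=0: pose=(-7,0,E); sL=2/9, sR=2/5; mL=-28/45, mR=4/45; mL+mR=-8/15 → advance -1; mR−mL=32/45 → turn +1·90°
n=1: pose=(-8,0,N); sL=8/29, sR=40/169; mL=-2512/4901, mR=-96/4901; mL+mR=-2608/4901 → advance -1; mR−mL=2416/4901 → turn +1·90°
n=2: pose=(-8,-1,W); sL=4/5, sR=20/61; mL=-344/305, mR=-72/305; mL+mR=-416/305 → advance -1; mR−mL=272/305 → turn +1·90°
n=3: pose=(-7,-1,S); sL=8/17, sR=40/53; mL=-1104/901, mR=128/901; mL+mR=-976/901 → advance -1; mR−mL=1232/901 → turn +1·90°
n=4: pose=(-7,0,E); sL=2/9, sR=2/5; mL=-28/45, mR=4/45; mL+mR=-8/15 → advance -1; mR−mL=32/45 → turn +1·90°
n=5: pose=(-8,0,N); sL=8/29, sR=40/169; mL=-2512/4901, mR=-96/4901; mL+mR=-2608/4901 → advance -1; mR−mL=2416/4901 → turn +1·90°

0 2/9 2/5 -28/45 4/45 -7 0 E
1 8/29 40/169 -2512/4901 -96/4901 -8 0 N
2 4/5 20/61 -344/305 -72/305 -8 -1 W
3 8/17 40/53 -1104/901 128/901 -7 -1 S
4 2/9 2/5 -28/45 4/45 -7 0 E
5 8/29 40/169 -2512/4901 -96/4901 -8 0 N
final -8 -1 W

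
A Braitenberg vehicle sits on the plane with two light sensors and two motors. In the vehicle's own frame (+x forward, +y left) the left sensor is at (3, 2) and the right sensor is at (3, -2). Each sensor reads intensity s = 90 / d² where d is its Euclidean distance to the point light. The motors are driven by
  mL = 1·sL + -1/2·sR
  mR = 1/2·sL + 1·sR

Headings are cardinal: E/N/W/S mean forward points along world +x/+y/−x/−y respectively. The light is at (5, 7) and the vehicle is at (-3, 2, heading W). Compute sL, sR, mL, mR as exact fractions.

9/17 9/13 81/442 423/442

left sensor world pos  = (-6, 0); dL² = 170
right sensor world pos = (-6, 4); dR² = 130
sL = 90/170 = 9/17
sR = 90/130 = 9/13
mL = 1·sL + -1/2·sR = 81/442
mR = 1/2·sL + 1·sR = 423/442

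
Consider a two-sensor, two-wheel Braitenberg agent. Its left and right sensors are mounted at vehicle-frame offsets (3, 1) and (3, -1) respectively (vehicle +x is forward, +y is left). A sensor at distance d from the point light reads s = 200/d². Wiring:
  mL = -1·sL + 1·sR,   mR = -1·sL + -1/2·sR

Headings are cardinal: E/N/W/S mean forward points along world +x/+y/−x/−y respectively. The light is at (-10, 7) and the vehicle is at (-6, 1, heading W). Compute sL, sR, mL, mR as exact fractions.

4 100/13 48/13 -102/13

left sensor world pos  = (-9, 0); dL² = 50
right sensor world pos = (-9, 2); dR² = 26
sL = 200/50 = 4
sR = 200/26 = 100/13
mL = -1·sL + 1·sR = 48/13
mR = -1·sL + -1/2·sR = -102/13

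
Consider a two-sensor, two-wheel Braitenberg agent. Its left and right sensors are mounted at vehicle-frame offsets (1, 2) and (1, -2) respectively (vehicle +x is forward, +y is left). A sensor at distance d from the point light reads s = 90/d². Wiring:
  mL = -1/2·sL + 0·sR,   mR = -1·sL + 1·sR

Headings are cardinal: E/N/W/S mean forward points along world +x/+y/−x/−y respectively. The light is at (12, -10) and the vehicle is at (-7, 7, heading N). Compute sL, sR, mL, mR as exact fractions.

2/17 90/613 -1/17 304/10421

left sensor world pos  = (-9, 8); dL² = 765
right sensor world pos = (-5, 8); dR² = 613
sL = 90/765 = 2/17
sR = 90/613 = 90/613
mL = -1/2·sL + 0·sR = -1/17
mR = -1·sL + 1·sR = 304/10421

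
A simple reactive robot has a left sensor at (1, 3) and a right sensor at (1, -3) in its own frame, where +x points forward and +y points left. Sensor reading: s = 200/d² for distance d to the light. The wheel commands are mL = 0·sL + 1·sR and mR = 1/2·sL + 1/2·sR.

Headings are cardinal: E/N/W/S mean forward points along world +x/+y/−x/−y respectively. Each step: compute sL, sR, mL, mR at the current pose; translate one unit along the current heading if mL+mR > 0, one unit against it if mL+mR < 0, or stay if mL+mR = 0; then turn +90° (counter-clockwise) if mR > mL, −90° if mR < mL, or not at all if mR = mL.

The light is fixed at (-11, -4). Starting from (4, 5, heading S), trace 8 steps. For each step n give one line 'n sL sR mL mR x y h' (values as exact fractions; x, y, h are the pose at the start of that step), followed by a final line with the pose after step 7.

0 50/97 25/26 25/26 3725/5044 4 5 S
1 200/221 200/317 200/317 53800/70057 4 4 W
2 100/169 20/17 20/17 2540/2873 3 4 S
3 40/37 200/269 200/269 9080/9953 3 3 W
4 50/73 25/17 25/17 2675/2482 2 3 S
5 200/153 8/9 8/9 56/51 2 2 W
6 4/5 100/53 100/53 356/265 1 2 S
7 8/5 40/37 40/37 248/185 1 1 W
final 0 1 S

n=0: pose=(4,5,S); sL=50/97, sR=25/26; mL=25/26, mR=3725/5044; mL+mR=8575/5044 → advance +1; mR−mL=-1125/5044 → turn -1·90°
n=1: pose=(4,4,W); sL=200/221, sR=200/317; mL=200/317, mR=53800/70057; mL+mR=98000/70057 → advance +1; mR−mL=9600/70057 → turn +1·90°
n=2: pose=(3,4,S); sL=100/169, sR=20/17; mL=20/17, mR=2540/2873; mL+mR=5920/2873 → advance +1; mR−mL=-840/2873 → turn -1·90°
n=3: pose=(3,3,W); sL=40/37, sR=200/269; mL=200/269, mR=9080/9953; mL+mR=16480/9953 → advance +1; mR−mL=1680/9953 → turn +1·90°
n=4: pose=(2,3,S); sL=50/73, sR=25/17; mL=25/17, mR=2675/2482; mL+mR=6325/2482 → advance +1; mR−mL=-975/2482 → turn -1·90°
n=5: pose=(2,2,W); sL=200/153, sR=8/9; mL=8/9, mR=56/51; mL+mR=304/153 → advance +1; mR−mL=32/153 → turn +1·90°
n=6: pose=(1,2,S); sL=4/5, sR=100/53; mL=100/53, mR=356/265; mL+mR=856/265 → advance +1; mR−mL=-144/265 → turn -1·90°
n=7: pose=(1,1,W); sL=8/5, sR=40/37; mL=40/37, mR=248/185; mL+mR=448/185 → advance +1; mR−mL=48/185 → turn +1·90°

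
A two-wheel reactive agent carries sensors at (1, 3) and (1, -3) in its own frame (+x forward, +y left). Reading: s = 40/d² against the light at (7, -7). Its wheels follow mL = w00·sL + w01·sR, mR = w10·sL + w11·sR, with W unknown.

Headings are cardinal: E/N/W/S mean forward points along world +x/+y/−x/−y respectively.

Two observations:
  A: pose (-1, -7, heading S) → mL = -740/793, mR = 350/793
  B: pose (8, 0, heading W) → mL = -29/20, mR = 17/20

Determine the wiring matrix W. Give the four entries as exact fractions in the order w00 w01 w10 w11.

obs A: pose=(-1,-7,S) → sL=20/13, sR=20/61, mL=-740/793, mR=350/793
obs B: pose=(8,0,W) → sL=5/2, sR=2/5, mL=-29/20, mR=17/20
sensor matrix S = [[20/13, 20/61], [5/2, 2/5]]; det S = -162/793
solve [mL_A; mL_B] = S·[w00; w01] and [mR_A; mR_B] = S·[w10; w11]:
  w00 = -1/2, w01 = -1/2, w10 = 1/2, w11 = -1

-1/2 -1/2 1/2 -1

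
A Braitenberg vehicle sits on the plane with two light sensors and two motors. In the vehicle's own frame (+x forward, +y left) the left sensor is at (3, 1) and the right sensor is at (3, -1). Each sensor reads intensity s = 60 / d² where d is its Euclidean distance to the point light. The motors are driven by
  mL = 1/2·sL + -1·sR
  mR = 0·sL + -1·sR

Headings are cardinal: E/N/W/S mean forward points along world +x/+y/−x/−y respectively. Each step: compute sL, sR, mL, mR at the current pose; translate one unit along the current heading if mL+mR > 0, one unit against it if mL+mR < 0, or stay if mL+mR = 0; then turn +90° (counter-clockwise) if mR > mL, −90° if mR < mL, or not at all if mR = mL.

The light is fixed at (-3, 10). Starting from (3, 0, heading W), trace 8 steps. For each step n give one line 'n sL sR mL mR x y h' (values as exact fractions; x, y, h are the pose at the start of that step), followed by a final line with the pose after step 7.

0 6/13 2/3 -17/39 -2/3 3 0 W
1 12/17 60/113 -342/1921 -60/113 4 0 N
2 3/10 15/61 -117/1220 -15/61 4 -1 E
3 12/49 60/221 -1614/10829 -60/221 3 -1 S
4 6/13 2/3 -17/39 -2/3 3 0 W
5 12/17 60/113 -342/1921 -60/113 4 0 N
6 3/10 15/61 -117/1220 -15/61 4 -1 E
7 12/49 60/221 -1614/10829 -60/221 3 -1 S
final 3 0 W

n=0: pose=(3,0,W); sL=6/13, sR=2/3; mL=-17/39, mR=-2/3; mL+mR=-43/39 → advance -1; mR−mL=-3/13 → turn -1·90°
n=1: pose=(4,0,N); sL=12/17, sR=60/113; mL=-342/1921, mR=-60/113; mL+mR=-1362/1921 → advance -1; mR−mL=-6/17 → turn -1·90°
n=2: pose=(4,-1,E); sL=3/10, sR=15/61; mL=-117/1220, mR=-15/61; mL+mR=-417/1220 → advance -1; mR−mL=-3/20 → turn -1·90°
n=3: pose=(3,-1,S); sL=12/49, sR=60/221; mL=-1614/10829, mR=-60/221; mL+mR=-4554/10829 → advance -1; mR−mL=-6/49 → turn -1·90°
n=4: pose=(3,0,W); sL=6/13, sR=2/3; mL=-17/39, mR=-2/3; mL+mR=-43/39 → advance -1; mR−mL=-3/13 → turn -1·90°
n=5: pose=(4,0,N); sL=12/17, sR=60/113; mL=-342/1921, mR=-60/113; mL+mR=-1362/1921 → advance -1; mR−mL=-6/17 → turn -1·90°
n=6: pose=(4,-1,E); sL=3/10, sR=15/61; mL=-117/1220, mR=-15/61; mL+mR=-417/1220 → advance -1; mR−mL=-3/20 → turn -1·90°
n=7: pose=(3,-1,S); sL=12/49, sR=60/221; mL=-1614/10829, mR=-60/221; mL+mR=-4554/10829 → advance -1; mR−mL=-6/49 → turn -1·90°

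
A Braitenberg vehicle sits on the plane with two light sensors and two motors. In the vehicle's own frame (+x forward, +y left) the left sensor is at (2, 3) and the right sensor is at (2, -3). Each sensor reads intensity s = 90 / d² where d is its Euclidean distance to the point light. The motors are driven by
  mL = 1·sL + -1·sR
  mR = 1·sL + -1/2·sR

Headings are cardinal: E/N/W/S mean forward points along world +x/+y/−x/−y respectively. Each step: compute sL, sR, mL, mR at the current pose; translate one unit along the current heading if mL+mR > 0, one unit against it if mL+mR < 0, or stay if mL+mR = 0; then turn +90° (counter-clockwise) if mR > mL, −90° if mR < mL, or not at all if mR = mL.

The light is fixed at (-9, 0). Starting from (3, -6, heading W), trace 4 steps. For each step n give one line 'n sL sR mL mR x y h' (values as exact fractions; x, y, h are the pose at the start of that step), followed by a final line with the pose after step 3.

0 90/181 90/109 -6480/19729 1665/19729 3 -6 W
1 9/32 45/82 -351/1312 9/1312 4 -6 S
2 90/229 90/289 5400/66181 15705/66181 4 -5 E
3 9/13 45/149 756/1937 2097/3874 5 -5 N
final 5 -4 W

n=0: pose=(3,-6,W); sL=90/181, sR=90/109; mL=-6480/19729, mR=1665/19729; mL+mR=-4815/19729 → advance -1; mR−mL=45/109 → turn +1·90°
n=1: pose=(4,-6,S); sL=9/32, sR=45/82; mL=-351/1312, mR=9/1312; mL+mR=-171/656 → advance -1; mR−mL=45/164 → turn +1·90°
n=2: pose=(4,-5,E); sL=90/229, sR=90/289; mL=5400/66181, mR=15705/66181; mL+mR=21105/66181 → advance +1; mR−mL=45/289 → turn +1·90°
n=3: pose=(5,-5,N); sL=9/13, sR=45/149; mL=756/1937, mR=2097/3874; mL+mR=3609/3874 → advance +1; mR−mL=45/298 → turn +1·90°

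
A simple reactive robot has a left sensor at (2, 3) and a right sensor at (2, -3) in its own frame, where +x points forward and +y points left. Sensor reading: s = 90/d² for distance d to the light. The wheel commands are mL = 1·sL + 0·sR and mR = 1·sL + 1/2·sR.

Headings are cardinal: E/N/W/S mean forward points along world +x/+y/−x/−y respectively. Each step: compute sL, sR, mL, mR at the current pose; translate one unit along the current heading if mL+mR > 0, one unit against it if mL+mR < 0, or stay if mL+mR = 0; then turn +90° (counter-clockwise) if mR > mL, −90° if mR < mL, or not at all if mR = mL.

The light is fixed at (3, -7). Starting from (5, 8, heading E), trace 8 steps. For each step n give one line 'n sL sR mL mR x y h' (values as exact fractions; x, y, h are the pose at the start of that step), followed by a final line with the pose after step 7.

n=0: pose=(5,8,E); sL=9/34, sR=9/16; mL=9/34, mR=297/544; mL+mR=441/544 → advance +1; mR−mL=9/32 → turn +1·90°
n=1: pose=(6,8,N); sL=90/289, sR=18/65; mL=90/289, mR=8451/18785; mL+mR=14301/18785 → advance +1; mR−mL=9/65 → turn +1·90°
n=2: pose=(6,9,W); sL=9/17, sR=45/181; mL=9/17, mR=4023/6154; mL+mR=7281/6154 → advance +1; mR−mL=45/362 → turn +1·90°
n=3: pose=(5,9,S); sL=90/221, sR=90/197; mL=90/221, mR=27675/43537; mL+mR=45405/43537 → advance +1; mR−mL=45/197 → turn +1·90°
n=4: pose=(5,8,E); sL=9/34, sR=9/16; mL=9/34, mR=297/544; mL+mR=441/544 → advance +1; mR−mL=9/32 → turn +1·90°
n=5: pose=(6,8,N); sL=90/289, sR=18/65; mL=90/289, mR=8451/18785; mL+mR=14301/18785 → advance +1; mR−mL=9/65 → turn +1·90°
n=6: pose=(6,9,W); sL=9/17, sR=45/181; mL=9/17, mR=4023/6154; mL+mR=7281/6154 → advance +1; mR−mL=45/362 → turn +1·90°
n=7: pose=(5,9,S); sL=90/221, sR=90/197; mL=90/221, mR=27675/43537; mL+mR=45405/43537 → advance +1; mR−mL=45/197 → turn +1·90°

0 9/34 9/16 9/34 297/544 5 8 E
1 90/289 18/65 90/289 8451/18785 6 8 N
2 9/17 45/181 9/17 4023/6154 6 9 W
3 90/221 90/197 90/221 27675/43537 5 9 S
4 9/34 9/16 9/34 297/544 5 8 E
5 90/289 18/65 90/289 8451/18785 6 8 N
6 9/17 45/181 9/17 4023/6154 6 9 W
7 90/221 90/197 90/221 27675/43537 5 9 S
final 5 8 E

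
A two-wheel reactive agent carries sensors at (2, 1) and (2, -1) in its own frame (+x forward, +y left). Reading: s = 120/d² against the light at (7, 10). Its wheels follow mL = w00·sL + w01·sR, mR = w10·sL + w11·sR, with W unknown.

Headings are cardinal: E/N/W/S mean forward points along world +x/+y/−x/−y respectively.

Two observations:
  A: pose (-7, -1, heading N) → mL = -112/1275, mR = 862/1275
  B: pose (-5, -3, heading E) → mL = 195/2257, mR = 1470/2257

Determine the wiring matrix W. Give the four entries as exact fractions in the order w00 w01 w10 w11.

obs A: pose=(-7,-1,N) → sL=20/51, sR=12/25, mL=-112/1275, mR=862/1275
obs B: pose=(-5,-3,E) → sL=30/61, sR=15/37, mL=195/2257, mR=1470/2257
sensor matrix S = [[20/51, 12/25], [30/61, 15/37]]; det S = -14788/191845
solve [mL_A; mL_B] = S·[w00; w01] and [mR_A; mR_B] = S·[w10; w11]:
  w00 = 1, w01 = -1, w10 = 1/2, w11 = 1

1 -1 1/2 1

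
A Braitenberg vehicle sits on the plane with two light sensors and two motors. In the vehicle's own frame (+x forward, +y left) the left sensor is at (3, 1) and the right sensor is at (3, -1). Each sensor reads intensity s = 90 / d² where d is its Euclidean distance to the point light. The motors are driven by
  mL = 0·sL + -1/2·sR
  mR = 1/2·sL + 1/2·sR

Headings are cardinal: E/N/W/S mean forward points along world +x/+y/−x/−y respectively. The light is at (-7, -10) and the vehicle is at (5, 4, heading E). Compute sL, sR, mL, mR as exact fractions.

1/5 45/197 -45/394 211/985

left sensor world pos  = (8, 5); dL² = 450
right sensor world pos = (8, 3); dR² = 394
sL = 90/450 = 1/5
sR = 90/394 = 45/197
mL = 0·sL + -1/2·sR = -45/394
mR = 1/2·sL + 1/2·sR = 211/985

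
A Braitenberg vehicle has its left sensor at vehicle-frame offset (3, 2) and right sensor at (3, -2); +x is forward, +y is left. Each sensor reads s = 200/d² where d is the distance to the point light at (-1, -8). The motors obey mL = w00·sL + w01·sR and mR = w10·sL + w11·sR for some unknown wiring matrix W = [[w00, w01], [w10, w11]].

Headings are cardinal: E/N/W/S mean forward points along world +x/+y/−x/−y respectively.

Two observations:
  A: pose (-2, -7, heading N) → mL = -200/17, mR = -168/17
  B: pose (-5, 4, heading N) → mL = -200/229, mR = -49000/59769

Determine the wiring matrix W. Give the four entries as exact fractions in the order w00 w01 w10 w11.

obs A: pose=(-2,-7,N) → sL=8, sR=200/17, mL=-200/17, mR=-168/17
obs B: pose=(-5,4,N) → sL=200/261, sR=200/229, mL=-200/229, mR=-49000/59769
sensor matrix S = [[8, 200/17], [200/261, 200/229]]; det S = -2060800/1016073
solve [mL_A; mL_B] = S·[w00; w01] and [mR_A; mR_B] = S·[w10; w11]:
  w00 = 0, w01 = -1, w10 = -1/2, w11 = -1/2

0 -1 -1/2 -1/2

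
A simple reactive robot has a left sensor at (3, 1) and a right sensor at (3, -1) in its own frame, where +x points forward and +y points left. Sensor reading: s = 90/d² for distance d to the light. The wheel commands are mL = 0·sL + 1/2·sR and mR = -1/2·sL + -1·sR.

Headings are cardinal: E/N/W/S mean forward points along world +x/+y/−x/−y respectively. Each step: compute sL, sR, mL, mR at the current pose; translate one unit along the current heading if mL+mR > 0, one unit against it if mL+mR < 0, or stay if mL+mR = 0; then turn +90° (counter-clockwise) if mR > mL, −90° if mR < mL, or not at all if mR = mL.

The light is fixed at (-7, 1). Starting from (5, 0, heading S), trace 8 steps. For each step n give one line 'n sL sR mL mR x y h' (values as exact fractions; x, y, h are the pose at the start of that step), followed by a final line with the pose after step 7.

0 18/37 90/137 45/137 -4563/5069 5 0 S
1 45/41 45/41 45/82 -135/82 5 1 W
2 10/17 18/41 9/41 -511/697 6 1 N
3 45/128 9/26 9/52 -1737/3328 6 0 E
4 18/37 90/137 45/137 -4563/5069 5 0 S
5 45/41 45/41 45/82 -135/82 5 1 W
6 10/17 18/41 9/41 -511/697 6 1 N
7 45/128 9/26 9/52 -1737/3328 6 0 E
final 5 0 S

n=0: pose=(5,0,S); sL=18/37, sR=90/137; mL=45/137, mR=-4563/5069; mL+mR=-2898/5069 → advance -1; mR−mL=-6228/5069 → turn -1·90°
n=1: pose=(5,1,W); sL=45/41, sR=45/41; mL=45/82, mR=-135/82; mL+mR=-45/41 → advance -1; mR−mL=-90/41 → turn -1·90°
n=2: pose=(6,1,N); sL=10/17, sR=18/41; mL=9/41, mR=-511/697; mL+mR=-358/697 → advance -1; mR−mL=-664/697 → turn -1·90°
n=3: pose=(6,0,E); sL=45/128, sR=9/26; mL=9/52, mR=-1737/3328; mL+mR=-1161/3328 → advance -1; mR−mL=-2313/3328 → turn -1·90°
n=4: pose=(5,0,S); sL=18/37, sR=90/137; mL=45/137, mR=-4563/5069; mL+mR=-2898/5069 → advance -1; mR−mL=-6228/5069 → turn -1·90°
n=5: pose=(5,1,W); sL=45/41, sR=45/41; mL=45/82, mR=-135/82; mL+mR=-45/41 → advance -1; mR−mL=-90/41 → turn -1·90°
n=6: pose=(6,1,N); sL=10/17, sR=18/41; mL=9/41, mR=-511/697; mL+mR=-358/697 → advance -1; mR−mL=-664/697 → turn -1·90°
n=7: pose=(6,0,E); sL=45/128, sR=9/26; mL=9/52, mR=-1737/3328; mL+mR=-1161/3328 → advance -1; mR−mL=-2313/3328 → turn -1·90°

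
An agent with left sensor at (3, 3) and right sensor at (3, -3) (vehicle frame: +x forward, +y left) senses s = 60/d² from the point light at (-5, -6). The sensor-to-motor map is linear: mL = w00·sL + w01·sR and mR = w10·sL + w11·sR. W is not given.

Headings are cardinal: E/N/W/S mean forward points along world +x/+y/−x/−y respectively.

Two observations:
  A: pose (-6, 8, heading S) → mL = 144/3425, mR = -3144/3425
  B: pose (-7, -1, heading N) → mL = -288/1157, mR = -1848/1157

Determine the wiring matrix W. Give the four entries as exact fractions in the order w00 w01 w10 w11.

1 -1 -1 -1

obs A: pose=(-6,8,S) → sL=12/25, sR=60/137, mL=144/3425, mR=-3144/3425
obs B: pose=(-7,-1,N) → sL=60/89, sR=12/13, mL=-288/1157, mR=-1848/1157
sensor matrix S = [[12/25, 60/137], [60/89, 12/13]]; det S = 585792/3962725
solve [mL_A; mL_B] = S·[w00; w01] and [mR_A; mR_B] = S·[w10; w11]:
  w00 = 1, w01 = -1, w10 = -1, w11 = -1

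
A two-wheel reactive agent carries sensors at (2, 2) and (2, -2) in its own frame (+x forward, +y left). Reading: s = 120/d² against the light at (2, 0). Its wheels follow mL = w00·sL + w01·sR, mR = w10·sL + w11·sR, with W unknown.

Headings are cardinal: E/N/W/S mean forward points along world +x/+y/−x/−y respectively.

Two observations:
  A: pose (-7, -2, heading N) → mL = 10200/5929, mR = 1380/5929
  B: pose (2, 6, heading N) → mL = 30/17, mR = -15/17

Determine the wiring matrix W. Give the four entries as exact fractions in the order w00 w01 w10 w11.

obs A: pose=(-7,-2,N) → sL=120/121, sR=120/49, mL=10200/5929, mR=1380/5929
obs B: pose=(2,6,N) → sL=30/17, sR=30/17, mL=30/17, mR=-15/17
sensor matrix S = [[120/121, 120/49], [30/17, 30/17]]; det S = -259200/100793
solve [mL_A; mL_B] = S·[w00; w01] and [mR_A; mR_B] = S·[w10; w11]:
  w00 = 1/2, w01 = 1/2, w10 = -1, w11 = 1/2

1/2 1/2 -1 1/2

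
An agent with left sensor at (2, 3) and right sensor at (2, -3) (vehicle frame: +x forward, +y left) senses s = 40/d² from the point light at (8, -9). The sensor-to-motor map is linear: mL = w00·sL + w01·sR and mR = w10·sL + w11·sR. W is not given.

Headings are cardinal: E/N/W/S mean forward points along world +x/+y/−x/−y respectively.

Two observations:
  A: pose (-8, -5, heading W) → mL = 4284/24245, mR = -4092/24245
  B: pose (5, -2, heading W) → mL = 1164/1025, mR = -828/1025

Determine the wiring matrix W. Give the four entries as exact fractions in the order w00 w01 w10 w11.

1 1/2 -1/2 -1

obs A: pose=(-8,-5,W) → sL=8/65, sR=40/373, mL=4284/24245, mR=-4092/24245
obs B: pose=(5,-2,W) → sL=40/41, sR=8/25, mL=1164/1025, mR=-828/1025
sensor matrix S = [[8/65, 40/373], [40/41, 8/25]]; det S = -1621248/24851125
solve [mL_A; mL_B] = S·[w00; w01] and [mR_A; mR_B] = S·[w10; w11]:
  w00 = 1, w01 = 1/2, w10 = -1/2, w11 = -1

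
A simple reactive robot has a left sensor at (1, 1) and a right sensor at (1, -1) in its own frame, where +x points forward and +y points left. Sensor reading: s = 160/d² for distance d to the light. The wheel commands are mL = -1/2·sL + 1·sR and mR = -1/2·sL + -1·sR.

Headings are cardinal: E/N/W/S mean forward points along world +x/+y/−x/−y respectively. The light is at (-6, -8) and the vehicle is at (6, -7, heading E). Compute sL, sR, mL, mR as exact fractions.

160/173 160/169 14160/29237 -41200/29237

left sensor world pos  = (7, -6); dL² = 173
right sensor world pos = (7, -8); dR² = 169
sL = 160/173 = 160/173
sR = 160/169 = 160/169
mL = -1/2·sL + 1·sR = 14160/29237
mR = -1/2·sL + -1·sR = -41200/29237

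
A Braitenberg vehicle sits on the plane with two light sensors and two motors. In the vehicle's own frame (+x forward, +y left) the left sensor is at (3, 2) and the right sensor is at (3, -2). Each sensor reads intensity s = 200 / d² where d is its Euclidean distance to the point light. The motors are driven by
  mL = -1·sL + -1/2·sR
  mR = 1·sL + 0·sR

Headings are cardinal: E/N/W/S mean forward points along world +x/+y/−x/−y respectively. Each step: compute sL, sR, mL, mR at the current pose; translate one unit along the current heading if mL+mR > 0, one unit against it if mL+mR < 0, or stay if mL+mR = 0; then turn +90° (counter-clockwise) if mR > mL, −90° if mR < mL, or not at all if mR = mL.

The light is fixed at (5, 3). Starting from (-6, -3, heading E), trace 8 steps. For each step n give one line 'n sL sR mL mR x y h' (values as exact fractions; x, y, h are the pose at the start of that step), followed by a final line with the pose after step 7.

0 5/2 25/16 -105/32 5/2 -6 -3 E
1 40/41 200/109 -8460/4469 40/41 -7 -3 N
2 100/153 4/5 -806/765 100/153 -7 -4 W
3 200/181 200/269 -71900/48689 200/181 -6 -4 S
4 5/2 25/16 -105/32 5/2 -6 -3 E
5 40/41 200/109 -8460/4469 40/41 -7 -3 N
6 100/153 4/5 -806/765 100/153 -7 -4 W
7 200/181 200/269 -71900/48689 200/181 -6 -4 S
final -6 -3 E

n=0: pose=(-6,-3,E); sL=5/2, sR=25/16; mL=-105/32, mR=5/2; mL+mR=-25/32 → advance -1; mR−mL=185/32 → turn +1·90°
n=1: pose=(-7,-3,N); sL=40/41, sR=200/109; mL=-8460/4469, mR=40/41; mL+mR=-100/109 → advance -1; mR−mL=12820/4469 → turn +1·90°
n=2: pose=(-7,-4,W); sL=100/153, sR=4/5; mL=-806/765, mR=100/153; mL+mR=-2/5 → advance -1; mR−mL=1306/765 → turn +1·90°
n=3: pose=(-6,-4,S); sL=200/181, sR=200/269; mL=-71900/48689, mR=200/181; mL+mR=-100/269 → advance -1; mR−mL=125700/48689 → turn +1·90°
n=4: pose=(-6,-3,E); sL=5/2, sR=25/16; mL=-105/32, mR=5/2; mL+mR=-25/32 → advance -1; mR−mL=185/32 → turn +1·90°
n=5: pose=(-7,-3,N); sL=40/41, sR=200/109; mL=-8460/4469, mR=40/41; mL+mR=-100/109 → advance -1; mR−mL=12820/4469 → turn +1·90°
n=6: pose=(-7,-4,W); sL=100/153, sR=4/5; mL=-806/765, mR=100/153; mL+mR=-2/5 → advance -1; mR−mL=1306/765 → turn +1·90°
n=7: pose=(-6,-4,S); sL=200/181, sR=200/269; mL=-71900/48689, mR=200/181; mL+mR=-100/269 → advance -1; mR−mL=125700/48689 → turn +1·90°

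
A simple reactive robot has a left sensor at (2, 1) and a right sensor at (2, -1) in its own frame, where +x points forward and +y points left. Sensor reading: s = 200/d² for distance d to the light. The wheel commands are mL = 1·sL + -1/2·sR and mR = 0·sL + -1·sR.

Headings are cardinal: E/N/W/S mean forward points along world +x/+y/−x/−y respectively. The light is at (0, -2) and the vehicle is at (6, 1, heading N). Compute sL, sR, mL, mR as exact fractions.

left sensor world pos  = (5, 3); dL² = 50
right sensor world pos = (7, 3); dR² = 74
sL = 200/50 = 4
sR = 200/74 = 100/37
mL = 1·sL + -1/2·sR = 98/37
mR = 0·sL + -1·sR = -100/37

4 100/37 98/37 -100/37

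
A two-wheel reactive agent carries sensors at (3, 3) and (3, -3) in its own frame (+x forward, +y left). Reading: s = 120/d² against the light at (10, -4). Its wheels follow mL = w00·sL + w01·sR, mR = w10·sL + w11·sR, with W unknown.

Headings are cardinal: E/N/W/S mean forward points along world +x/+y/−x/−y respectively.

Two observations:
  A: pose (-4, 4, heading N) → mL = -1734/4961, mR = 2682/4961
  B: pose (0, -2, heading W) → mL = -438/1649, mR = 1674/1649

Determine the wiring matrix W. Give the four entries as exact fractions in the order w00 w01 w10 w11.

1/2 -1 1 1/2

obs A: pose=(-4,4,N) → sL=12/41, sR=60/121, mL=-1734/4961, mR=2682/4961
obs B: pose=(0,-2,W) → sL=12/17, sR=60/97, mL=-438/1649, mR=1674/1649
sensor matrix S = [[12/41, 60/121], [12/17, 60/97]]; det S = -1382400/8180689
solve [mL_A; mL_B] = S·[w00; w01] and [mR_A; mR_B] = S·[w10; w11]:
  w00 = 1/2, w01 = -1, w10 = 1, w11 = 1/2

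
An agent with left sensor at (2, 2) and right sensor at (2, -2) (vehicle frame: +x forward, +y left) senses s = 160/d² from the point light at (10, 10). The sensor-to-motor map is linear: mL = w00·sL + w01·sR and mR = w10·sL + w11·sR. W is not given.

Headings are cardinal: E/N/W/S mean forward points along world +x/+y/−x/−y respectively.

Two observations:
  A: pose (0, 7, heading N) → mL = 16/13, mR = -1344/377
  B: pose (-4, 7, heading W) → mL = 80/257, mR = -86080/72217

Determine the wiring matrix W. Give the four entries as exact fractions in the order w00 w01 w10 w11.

0 1/2 -1 -1

obs A: pose=(0,7,N) → sL=32/29, sR=32/13, mL=16/13, mR=-1344/377
obs B: pose=(-4,7,W) → sL=160/281, sR=160/257, mL=80/257, mR=-86080/72217
sensor matrix S = [[32/29, 32/13], [160/281, 160/257]]; det S = -19456000/27225809
solve [mL_A; mL_B] = S·[w00; w01] and [mR_A; mR_B] = S·[w10; w11]:
  w00 = 0, w01 = 1/2, w10 = -1, w11 = -1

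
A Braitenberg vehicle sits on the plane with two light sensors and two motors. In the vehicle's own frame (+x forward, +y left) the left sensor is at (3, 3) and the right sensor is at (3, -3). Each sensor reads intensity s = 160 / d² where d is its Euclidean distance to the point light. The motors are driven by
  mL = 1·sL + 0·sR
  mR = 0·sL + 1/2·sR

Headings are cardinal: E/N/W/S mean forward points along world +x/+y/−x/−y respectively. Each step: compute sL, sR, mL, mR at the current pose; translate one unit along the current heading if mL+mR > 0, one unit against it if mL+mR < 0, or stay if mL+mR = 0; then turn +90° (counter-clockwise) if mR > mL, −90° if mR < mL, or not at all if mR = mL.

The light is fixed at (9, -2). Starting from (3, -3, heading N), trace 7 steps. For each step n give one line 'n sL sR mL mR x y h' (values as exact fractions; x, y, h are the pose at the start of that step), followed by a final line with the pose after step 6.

n=0: pose=(3,-3,N); sL=32/17, sR=160/13; mL=32/17, mR=80/13; mL+mR=1776/221 → advance +1; mR−mL=944/221 → turn +1·90°
n=1: pose=(3,-2,W); sL=16/9, sR=16/9; mL=16/9, mR=8/9; mL+mR=8/3 → advance +1; mR−mL=-8/9 → turn -1·90°
n=2: pose=(2,-2,N); sL=160/109, sR=32/5; mL=160/109, mR=16/5; mL+mR=2544/545 → advance +1; mR−mL=944/545 → turn +1·90°
n=3: pose=(2,-1,W); sL=20/13, sR=40/29; mL=20/13, mR=20/29; mL+mR=840/377 → advance +1; mR−mL=-320/377 → turn -1·90°
n=4: pose=(1,-1,N); sL=160/137, sR=160/41; mL=160/137, mR=80/41; mL+mR=17520/5617 → advance +1; mR−mL=4400/5617 → turn +1·90°
n=5: pose=(1,0,W); sL=80/61, sR=80/73; mL=80/61, mR=40/73; mL+mR=8280/4453 → advance +1; mR−mL=-3400/4453 → turn -1·90°
n=6: pose=(0,0,N); sL=160/169, sR=160/61; mL=160/169, mR=80/61; mL+mR=23280/10309 → advance +1; mR−mL=3760/10309 → turn +1·90°

0 32/17 160/13 32/17 80/13 3 -3 N
1 16/9 16/9 16/9 8/9 3 -2 W
2 160/109 32/5 160/109 16/5 2 -2 N
3 20/13 40/29 20/13 20/29 2 -1 W
4 160/137 160/41 160/137 80/41 1 -1 N
5 80/61 80/73 80/61 40/73 1 0 W
6 160/169 160/61 160/169 80/61 0 0 N
final 0 1 W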